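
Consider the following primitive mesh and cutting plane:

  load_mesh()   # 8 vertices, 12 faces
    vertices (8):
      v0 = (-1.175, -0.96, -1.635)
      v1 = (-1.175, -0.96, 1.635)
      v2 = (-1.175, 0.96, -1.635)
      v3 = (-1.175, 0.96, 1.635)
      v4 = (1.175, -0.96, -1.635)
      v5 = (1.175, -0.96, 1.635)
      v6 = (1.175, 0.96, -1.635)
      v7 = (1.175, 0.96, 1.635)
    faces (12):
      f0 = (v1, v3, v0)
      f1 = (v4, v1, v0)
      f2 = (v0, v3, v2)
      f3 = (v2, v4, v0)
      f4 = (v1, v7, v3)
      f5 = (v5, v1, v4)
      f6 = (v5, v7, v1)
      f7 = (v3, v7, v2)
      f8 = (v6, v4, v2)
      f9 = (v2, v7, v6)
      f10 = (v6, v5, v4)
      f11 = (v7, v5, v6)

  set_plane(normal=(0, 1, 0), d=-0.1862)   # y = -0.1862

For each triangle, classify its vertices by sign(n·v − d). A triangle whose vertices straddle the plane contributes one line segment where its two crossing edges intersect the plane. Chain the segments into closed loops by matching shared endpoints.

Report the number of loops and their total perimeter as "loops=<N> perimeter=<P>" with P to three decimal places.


Straddling triangles (8 of 12):
  (v1,v3,v0) [-+-] → (-1.175, -0.1862, 1.635)–(-1.175, -0.1862, -0.317122)  len=1.9521
  (v0,v3,v2) [-++] → (-1.175, -0.1862, -0.317122)–(-1.175, -0.1862, -1.635)  len=1.3179
  (v2,v4,v0) [+--] → (0.227901, -0.1862, -1.635)–(-1.175, -0.1862, -1.635)  len=1.4029
  (v1,v7,v3) [-++] → (-0.227901, -0.1862, 1.635)–(-1.175, -0.1862, 1.635)  len=0.9471
  (v5,v7,v1) [-+-] → (1.175, -0.1862, 1.635)–(-0.227901, -0.1862, 1.635)  len=1.4029
  (v6,v4,v2) [+-+] → (1.175, -0.1862, -1.635)–(0.227901, -0.1862, -1.635)  len=0.9471
  (v6,v5,v4) [+--] → (1.175, -0.1862, 0.317122)–(1.175, -0.1862, -1.635)  len=1.9521
  (v7,v5,v6) [+-+] → (1.175, -0.1862, 1.635)–(1.175, -0.1862, 0.317122)  len=1.3179

Chained into 1 loop(s):
  loop 1: 8 segments, perimeter = 11.2400
Total perimeter = 11.240

loops=1 perimeter=11.240


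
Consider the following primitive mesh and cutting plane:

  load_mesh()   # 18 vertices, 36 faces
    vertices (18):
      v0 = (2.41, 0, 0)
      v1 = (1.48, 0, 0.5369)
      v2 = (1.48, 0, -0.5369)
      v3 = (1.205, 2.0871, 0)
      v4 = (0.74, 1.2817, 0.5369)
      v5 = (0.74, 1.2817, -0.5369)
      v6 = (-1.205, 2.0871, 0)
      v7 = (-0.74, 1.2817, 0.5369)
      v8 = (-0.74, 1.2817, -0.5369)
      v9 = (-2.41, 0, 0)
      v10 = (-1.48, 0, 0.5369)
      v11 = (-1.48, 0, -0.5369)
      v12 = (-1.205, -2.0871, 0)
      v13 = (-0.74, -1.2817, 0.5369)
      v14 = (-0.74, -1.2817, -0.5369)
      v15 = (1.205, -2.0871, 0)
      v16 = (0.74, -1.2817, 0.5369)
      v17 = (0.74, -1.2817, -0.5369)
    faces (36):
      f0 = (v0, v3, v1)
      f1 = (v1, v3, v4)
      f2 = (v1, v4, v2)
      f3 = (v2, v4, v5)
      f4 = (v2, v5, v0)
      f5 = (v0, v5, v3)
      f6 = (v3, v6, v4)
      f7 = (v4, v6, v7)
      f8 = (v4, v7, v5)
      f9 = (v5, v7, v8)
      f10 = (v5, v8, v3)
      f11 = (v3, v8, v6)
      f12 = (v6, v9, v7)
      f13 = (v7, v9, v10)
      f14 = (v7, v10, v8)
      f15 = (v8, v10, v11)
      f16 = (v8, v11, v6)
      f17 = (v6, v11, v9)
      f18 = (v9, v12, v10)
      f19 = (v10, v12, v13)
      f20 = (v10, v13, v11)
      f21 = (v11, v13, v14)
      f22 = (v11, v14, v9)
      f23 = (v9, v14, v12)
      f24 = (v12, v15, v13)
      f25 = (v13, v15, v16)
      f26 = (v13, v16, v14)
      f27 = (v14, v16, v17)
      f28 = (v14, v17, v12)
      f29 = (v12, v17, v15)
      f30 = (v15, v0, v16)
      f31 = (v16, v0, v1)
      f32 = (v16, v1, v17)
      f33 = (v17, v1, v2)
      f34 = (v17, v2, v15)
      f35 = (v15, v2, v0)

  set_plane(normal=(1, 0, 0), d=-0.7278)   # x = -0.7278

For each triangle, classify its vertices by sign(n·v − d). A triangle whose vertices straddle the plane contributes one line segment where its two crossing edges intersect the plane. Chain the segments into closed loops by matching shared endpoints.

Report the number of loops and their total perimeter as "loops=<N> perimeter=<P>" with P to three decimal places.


loops=2 perimeter=6.019

Straddling triangles (12 of 36):
  (v3,v6,v4) [+-+] → (-0.7278, 2.0871, 0)–(-0.7278, 1.8895, 0.131727)  len=0.2375
  (v4,v6,v7) [+--] → (-0.7278, 1.8895, 0.131727)–(-0.7278, 1.2817, 0.5369)  len=0.7305
  (v4,v7,v5) [+-+] → (-0.7278, 1.2817, 0.5369)–(-0.7278, 1.2817, 0.528048)  len=0.0089
  (v5,v7,v8) [+--] → (-0.7278, 1.2817, 0.528048)–(-0.7278, 1.2817, -0.5369)  len=1.0649
  (v5,v8,v3) [+-+] → (-0.7278, 1.2817, -0.5369)–(-0.7278, 1.28675, -0.533532)  len=0.0061
  (v3,v8,v6) [+--] → (-0.7278, 1.28675, -0.533532)–(-0.7278, 2.0871, 0)  len=0.9619
  (v12,v15,v13) [-+-] → (-0.7278, -2.0871, 0)–(-0.7278, -1.28675, 0.533532)  len=0.9619
  (v13,v15,v16) [-++] → (-0.7278, -1.28675, 0.533532)–(-0.7278, -1.2817, 0.5369)  len=0.0061
  (v13,v16,v14) [-+-] → (-0.7278, -1.2817, 0.5369)–(-0.7278, -1.2817, -0.528048)  len=1.0649
  (v14,v16,v17) [-++] → (-0.7278, -1.2817, -0.528048)–(-0.7278, -1.2817, -0.5369)  len=0.0089
  (v14,v17,v12) [-+-] → (-0.7278, -1.2817, -0.5369)–(-0.7278, -1.8895, -0.131727)  len=0.7305
  (v12,v17,v15) [-++] → (-0.7278, -1.8895, -0.131727)–(-0.7278, -2.0871, 0)  len=0.2375

Chained into 2 loop(s):
  loop 1: 6 segments, perimeter = 3.0097
  loop 2: 6 segments, perimeter = 3.0097
Total perimeter = 6.019


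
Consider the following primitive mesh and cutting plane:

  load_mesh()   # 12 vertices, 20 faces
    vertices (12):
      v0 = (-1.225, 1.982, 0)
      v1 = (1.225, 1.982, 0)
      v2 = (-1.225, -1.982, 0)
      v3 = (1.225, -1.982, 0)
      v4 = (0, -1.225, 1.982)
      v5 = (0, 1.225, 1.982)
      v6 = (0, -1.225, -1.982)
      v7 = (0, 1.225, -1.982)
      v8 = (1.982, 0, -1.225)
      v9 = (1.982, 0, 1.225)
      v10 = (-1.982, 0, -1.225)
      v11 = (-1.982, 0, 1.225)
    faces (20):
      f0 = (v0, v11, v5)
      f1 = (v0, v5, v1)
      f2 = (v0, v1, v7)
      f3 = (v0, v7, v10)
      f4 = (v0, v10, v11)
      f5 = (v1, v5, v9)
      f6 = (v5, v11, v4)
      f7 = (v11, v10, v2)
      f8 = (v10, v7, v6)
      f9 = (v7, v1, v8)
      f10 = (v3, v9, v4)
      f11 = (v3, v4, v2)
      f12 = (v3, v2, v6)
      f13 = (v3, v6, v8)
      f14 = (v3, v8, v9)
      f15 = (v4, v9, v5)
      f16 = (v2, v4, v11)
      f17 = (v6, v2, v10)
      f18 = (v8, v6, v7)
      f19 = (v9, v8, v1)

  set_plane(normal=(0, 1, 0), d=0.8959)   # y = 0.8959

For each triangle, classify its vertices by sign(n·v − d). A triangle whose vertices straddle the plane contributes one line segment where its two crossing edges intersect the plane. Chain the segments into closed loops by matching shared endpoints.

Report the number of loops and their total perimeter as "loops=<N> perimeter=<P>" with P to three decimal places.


Straddling triangles (10 of 20):
  (v0,v11,v5) [+-+] → (-1.63982, 0.8959, 0.671278)–(-0.53247, 0.8959, 1.77863)  len=1.5660
  (v0,v7,v10) [++-] → (-0.53247, 0.8959, -1.77863)–(-1.63982, 0.8959, -0.671278)  len=1.5660
  (v0,v10,v11) [+--] → (-1.63982, 0.8959, -0.671278)–(-1.63982, 0.8959, 0.671278)  len=1.3426
  (v1,v5,v9) [++-] → (0.53247, 0.8959, 1.77863)–(1.63982, 0.8959, 0.671278)  len=1.5660
  (v5,v11,v4) [+--] → (-0.53247, 0.8959, 1.77863)–(0, 0.8959, 1.982)  len=0.5700
  (v10,v7,v6) [-+-] → (-0.53247, 0.8959, -1.77863)–(0, 0.8959, -1.982)  len=0.5700
  (v7,v1,v8) [++-] → (1.63982, 0.8959, -0.671278)–(0.53247, 0.8959, -1.77863)  len=1.5660
  (v4,v9,v5) [--+] → (0.53247, 0.8959, 1.77863)–(0, 0.8959, 1.982)  len=0.5700
  (v8,v6,v7) [--+] → (0, 0.8959, -1.982)–(0.53247, 0.8959, -1.77863)  len=0.5700
  (v9,v8,v1) [--+] → (1.63982, 0.8959, -0.671278)–(1.63982, 0.8959, 0.671278)  len=1.3426

Chained into 1 loop(s):
  loop 1: 10 segments, perimeter = 11.2292
Total perimeter = 11.229

loops=1 perimeter=11.229


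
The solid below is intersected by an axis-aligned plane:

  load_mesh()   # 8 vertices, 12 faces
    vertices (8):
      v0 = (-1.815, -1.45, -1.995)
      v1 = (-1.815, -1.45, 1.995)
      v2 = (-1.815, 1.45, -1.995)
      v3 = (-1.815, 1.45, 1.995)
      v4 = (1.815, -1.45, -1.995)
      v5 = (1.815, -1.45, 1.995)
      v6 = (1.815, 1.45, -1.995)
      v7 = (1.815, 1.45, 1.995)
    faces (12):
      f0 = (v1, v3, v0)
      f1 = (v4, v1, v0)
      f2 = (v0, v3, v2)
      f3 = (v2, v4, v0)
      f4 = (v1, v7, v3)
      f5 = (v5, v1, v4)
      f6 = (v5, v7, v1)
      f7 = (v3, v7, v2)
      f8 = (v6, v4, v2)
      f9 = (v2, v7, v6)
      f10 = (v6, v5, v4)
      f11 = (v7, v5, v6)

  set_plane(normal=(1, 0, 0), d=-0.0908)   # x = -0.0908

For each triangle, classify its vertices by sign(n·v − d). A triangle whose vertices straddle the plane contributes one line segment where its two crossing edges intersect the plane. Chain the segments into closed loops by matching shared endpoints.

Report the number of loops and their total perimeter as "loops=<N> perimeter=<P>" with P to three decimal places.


Straddling triangles (8 of 12):
  (v4,v1,v0) [+--] → (-0.0908, -1.45, 0.099805)–(-0.0908, -1.45, -1.995)  len=2.0948
  (v2,v4,v0) [-+-] → (-0.0908, 0.0725399, -1.995)–(-0.0908, -1.45, -1.995)  len=1.5225
  (v1,v7,v3) [-+-] → (-0.0908, -0.0725399, 1.995)–(-0.0908, 1.45, 1.995)  len=1.5225
  (v5,v1,v4) [+-+] → (-0.0908, -1.45, 1.995)–(-0.0908, -1.45, 0.099805)  len=1.8952
  (v5,v7,v1) [++-] → (-0.0908, -0.0725399, 1.995)–(-0.0908, -1.45, 1.995)  len=1.3775
  (v3,v7,v2) [-+-] → (-0.0908, 1.45, 1.995)–(-0.0908, 1.45, -0.099805)  len=2.0948
  (v6,v4,v2) [++-] → (-0.0908, 0.0725399, -1.995)–(-0.0908, 1.45, -1.995)  len=1.3775
  (v2,v7,v6) [-++] → (-0.0908, 1.45, -0.099805)–(-0.0908, 1.45, -1.995)  len=1.8952

Chained into 1 loop(s):
  loop 1: 8 segments, perimeter = 13.7800
Total perimeter = 13.780

loops=1 perimeter=13.780


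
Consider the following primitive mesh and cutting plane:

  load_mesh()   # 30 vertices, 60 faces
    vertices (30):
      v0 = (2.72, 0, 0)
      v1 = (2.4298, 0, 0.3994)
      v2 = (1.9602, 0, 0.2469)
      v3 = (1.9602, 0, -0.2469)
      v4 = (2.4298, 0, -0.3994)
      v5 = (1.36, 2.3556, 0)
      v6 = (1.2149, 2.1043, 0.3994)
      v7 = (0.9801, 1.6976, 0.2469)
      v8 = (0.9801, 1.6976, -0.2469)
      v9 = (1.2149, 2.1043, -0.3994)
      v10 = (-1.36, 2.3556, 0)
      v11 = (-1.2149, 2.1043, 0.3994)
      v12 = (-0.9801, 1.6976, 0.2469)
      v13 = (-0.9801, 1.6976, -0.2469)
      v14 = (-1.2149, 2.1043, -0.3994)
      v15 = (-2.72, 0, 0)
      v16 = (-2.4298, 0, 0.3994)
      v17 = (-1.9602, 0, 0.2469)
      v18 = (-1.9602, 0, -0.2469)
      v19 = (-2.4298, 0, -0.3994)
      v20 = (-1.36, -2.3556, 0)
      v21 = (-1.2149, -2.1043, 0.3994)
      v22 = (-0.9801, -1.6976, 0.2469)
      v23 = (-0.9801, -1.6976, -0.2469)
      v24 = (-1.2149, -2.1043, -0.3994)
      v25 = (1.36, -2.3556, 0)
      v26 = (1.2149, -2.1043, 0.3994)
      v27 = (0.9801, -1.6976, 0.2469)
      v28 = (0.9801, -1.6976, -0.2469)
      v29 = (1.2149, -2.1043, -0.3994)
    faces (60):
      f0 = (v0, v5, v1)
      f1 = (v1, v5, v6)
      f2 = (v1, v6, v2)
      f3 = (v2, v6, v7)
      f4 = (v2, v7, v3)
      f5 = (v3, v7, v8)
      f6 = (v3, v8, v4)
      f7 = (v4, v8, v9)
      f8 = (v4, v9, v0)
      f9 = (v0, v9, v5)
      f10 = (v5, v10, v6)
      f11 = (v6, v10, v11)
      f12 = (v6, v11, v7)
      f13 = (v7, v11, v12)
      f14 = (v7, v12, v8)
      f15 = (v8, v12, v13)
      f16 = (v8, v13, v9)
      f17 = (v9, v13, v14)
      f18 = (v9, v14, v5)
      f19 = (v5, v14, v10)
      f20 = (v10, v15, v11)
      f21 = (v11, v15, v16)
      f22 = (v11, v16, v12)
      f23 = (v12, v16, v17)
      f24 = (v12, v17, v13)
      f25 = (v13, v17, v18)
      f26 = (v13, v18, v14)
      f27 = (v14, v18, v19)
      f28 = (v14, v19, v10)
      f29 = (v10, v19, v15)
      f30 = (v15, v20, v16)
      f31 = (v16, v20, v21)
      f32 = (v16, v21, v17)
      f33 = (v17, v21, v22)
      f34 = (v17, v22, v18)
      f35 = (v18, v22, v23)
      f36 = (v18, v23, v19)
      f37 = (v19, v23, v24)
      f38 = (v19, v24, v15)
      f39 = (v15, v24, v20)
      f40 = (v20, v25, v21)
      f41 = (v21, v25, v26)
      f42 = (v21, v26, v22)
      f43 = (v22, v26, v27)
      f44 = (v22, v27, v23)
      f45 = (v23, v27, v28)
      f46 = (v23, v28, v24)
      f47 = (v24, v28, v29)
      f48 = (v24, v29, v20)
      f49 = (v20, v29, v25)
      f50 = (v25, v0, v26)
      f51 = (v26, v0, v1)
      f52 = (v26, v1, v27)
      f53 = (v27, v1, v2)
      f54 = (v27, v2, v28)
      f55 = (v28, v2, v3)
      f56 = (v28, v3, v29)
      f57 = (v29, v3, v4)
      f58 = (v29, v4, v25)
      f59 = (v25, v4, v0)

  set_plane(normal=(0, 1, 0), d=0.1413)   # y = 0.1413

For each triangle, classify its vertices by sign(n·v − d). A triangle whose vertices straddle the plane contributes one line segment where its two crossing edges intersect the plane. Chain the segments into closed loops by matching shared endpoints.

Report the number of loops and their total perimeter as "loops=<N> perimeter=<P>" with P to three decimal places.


Straddling triangles (20 of 60):
  (v0,v5,v1) [-+-] → (2.63842, 0.1413, 0)–(2.36563, 0.1413, 0.375442)  len=0.4641
  (v1,v5,v6) [-++] → (2.36563, 0.1413, 0.375442)–(2.34822, 0.1413, 0.3994)  len=0.0296
  (v1,v6,v2) [-+-] → (2.34822, 0.1413, 0.3994)–(1.91015, 0.1413, 0.25714)  len=0.4606
  (v2,v6,v7) [-++] → (1.91015, 0.1413, 0.25714)–(1.87862, 0.1413, 0.2469)  len=0.0332
  (v2,v7,v3) [-+-] → (1.87862, 0.1413, 0.2469)–(1.87862, 0.1413, -0.205798)  len=0.4527
  (v3,v7,v8) [-++] → (1.87862, 0.1413, -0.205798)–(1.87862, 0.1413, -0.2469)  len=0.0411
  (v3,v8,v4) [-+-] → (1.87862, 0.1413, -0.2469)–(2.30913, 0.1413, -0.386707)  len=0.4526
  (v4,v8,v9) [-++] → (2.30913, 0.1413, -0.386707)–(2.34822, 0.1413, -0.3994)  len=0.0411
  (v4,v9,v0) [-+-] → (2.34822, 0.1413, -0.3994)–(2.61894, 0.1413, -0.026819)  len=0.4605
  (v0,v9,v5) [-++] → (2.61894, 0.1413, -0.026819)–(2.63842, 0.1413, 0)  len=0.0332
  (v10,v15,v11) [+-+] → (-2.63842, 0.1413, 0)–(-2.61894, 0.1413, 0.026819)  len=0.0332
  (v11,v15,v16) [+--] → (-2.61894, 0.1413, 0.026819)–(-2.34822, 0.1413, 0.3994)  len=0.4605
  (v11,v16,v12) [+-+] → (-2.34822, 0.1413, 0.3994)–(-2.30913, 0.1413, 0.386707)  len=0.0411
  (v12,v16,v17) [+--] → (-2.30913, 0.1413, 0.386707)–(-1.87862, 0.1413, 0.2469)  len=0.4526
  (v12,v17,v13) [+-+] → (-1.87862, 0.1413, 0.2469)–(-1.87862, 0.1413, 0.205798)  len=0.0411
  (v13,v17,v18) [+--] → (-1.87862, 0.1413, 0.205798)–(-1.87862, 0.1413, -0.2469)  len=0.4527
  (v13,v18,v14) [+-+] → (-1.87862, 0.1413, -0.2469)–(-1.91015, 0.1413, -0.25714)  len=0.0332
  (v14,v18,v19) [+--] → (-1.91015, 0.1413, -0.25714)–(-2.34822, 0.1413, -0.3994)  len=0.4606
  (v14,v19,v10) [+-+] → (-2.34822, 0.1413, -0.3994)–(-2.36563, 0.1413, -0.375442)  len=0.0296
  (v10,v19,v15) [+--] → (-2.36563, 0.1413, -0.375442)–(-2.63842, 0.1413, 0)  len=0.4641

Chained into 2 loop(s):
  loop 1: 10 segments, perimeter = 2.4687
  loop 2: 10 segments, perimeter = 2.4687
Total perimeter = 4.937

loops=2 perimeter=4.937


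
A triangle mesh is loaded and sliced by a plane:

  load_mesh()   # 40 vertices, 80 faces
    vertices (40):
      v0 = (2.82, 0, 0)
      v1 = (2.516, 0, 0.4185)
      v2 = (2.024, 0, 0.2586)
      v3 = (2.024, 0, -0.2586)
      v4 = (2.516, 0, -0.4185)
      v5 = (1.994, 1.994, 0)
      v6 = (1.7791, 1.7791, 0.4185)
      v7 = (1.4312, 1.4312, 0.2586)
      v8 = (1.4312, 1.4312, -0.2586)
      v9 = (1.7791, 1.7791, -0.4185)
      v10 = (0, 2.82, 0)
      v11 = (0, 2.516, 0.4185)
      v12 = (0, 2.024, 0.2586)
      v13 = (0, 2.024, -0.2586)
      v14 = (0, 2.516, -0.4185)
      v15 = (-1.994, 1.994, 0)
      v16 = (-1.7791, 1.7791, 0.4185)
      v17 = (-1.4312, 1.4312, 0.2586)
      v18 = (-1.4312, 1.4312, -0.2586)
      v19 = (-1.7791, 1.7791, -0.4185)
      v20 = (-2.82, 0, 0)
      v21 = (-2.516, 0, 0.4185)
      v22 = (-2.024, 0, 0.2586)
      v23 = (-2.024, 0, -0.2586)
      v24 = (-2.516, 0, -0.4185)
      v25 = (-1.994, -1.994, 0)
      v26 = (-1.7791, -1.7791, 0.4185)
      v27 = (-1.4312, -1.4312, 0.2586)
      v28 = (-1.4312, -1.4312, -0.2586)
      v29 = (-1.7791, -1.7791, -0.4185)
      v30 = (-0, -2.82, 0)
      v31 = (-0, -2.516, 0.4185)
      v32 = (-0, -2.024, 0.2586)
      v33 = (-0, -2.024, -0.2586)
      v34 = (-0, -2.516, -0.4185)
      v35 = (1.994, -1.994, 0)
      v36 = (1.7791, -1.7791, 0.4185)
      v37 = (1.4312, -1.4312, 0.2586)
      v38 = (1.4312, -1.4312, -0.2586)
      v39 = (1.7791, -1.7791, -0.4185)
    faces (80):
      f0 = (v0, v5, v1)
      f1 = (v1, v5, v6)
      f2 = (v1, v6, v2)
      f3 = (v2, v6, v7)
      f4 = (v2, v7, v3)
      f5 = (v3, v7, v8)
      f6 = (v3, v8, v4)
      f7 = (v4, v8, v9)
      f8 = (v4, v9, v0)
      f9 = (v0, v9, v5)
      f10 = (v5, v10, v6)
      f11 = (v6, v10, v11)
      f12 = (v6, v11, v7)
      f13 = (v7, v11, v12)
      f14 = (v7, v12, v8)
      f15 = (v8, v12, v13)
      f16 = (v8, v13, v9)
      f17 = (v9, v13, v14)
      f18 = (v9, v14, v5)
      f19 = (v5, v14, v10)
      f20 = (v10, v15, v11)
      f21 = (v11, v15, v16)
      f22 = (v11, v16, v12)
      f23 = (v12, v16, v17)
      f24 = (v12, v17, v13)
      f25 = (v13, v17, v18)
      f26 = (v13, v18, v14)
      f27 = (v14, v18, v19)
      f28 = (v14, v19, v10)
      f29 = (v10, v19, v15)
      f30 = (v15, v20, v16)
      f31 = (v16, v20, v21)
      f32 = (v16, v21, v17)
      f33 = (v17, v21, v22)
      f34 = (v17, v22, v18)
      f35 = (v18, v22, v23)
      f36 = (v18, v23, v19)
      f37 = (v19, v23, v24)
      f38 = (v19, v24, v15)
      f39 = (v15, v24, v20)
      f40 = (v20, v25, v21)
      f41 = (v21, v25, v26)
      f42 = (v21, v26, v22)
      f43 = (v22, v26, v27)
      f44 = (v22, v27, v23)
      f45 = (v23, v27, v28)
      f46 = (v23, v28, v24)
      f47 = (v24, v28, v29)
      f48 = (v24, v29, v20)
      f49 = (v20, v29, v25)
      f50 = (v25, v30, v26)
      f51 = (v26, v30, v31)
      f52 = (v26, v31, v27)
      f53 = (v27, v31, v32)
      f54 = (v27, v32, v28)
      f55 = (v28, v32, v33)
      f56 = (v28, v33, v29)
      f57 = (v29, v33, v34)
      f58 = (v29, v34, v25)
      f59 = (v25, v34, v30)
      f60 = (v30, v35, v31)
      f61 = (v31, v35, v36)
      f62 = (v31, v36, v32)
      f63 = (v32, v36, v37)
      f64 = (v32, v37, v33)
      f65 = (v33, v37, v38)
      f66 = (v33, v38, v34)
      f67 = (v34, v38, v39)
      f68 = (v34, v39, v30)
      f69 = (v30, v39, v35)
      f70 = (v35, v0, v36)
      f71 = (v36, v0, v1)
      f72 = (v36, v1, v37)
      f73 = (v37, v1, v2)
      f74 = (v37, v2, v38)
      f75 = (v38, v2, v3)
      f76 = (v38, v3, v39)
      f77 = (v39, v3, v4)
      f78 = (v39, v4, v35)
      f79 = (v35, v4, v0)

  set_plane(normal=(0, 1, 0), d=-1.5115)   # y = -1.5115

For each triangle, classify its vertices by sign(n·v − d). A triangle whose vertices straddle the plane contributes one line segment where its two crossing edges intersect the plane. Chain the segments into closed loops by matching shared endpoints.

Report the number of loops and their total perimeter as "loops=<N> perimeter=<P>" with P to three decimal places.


loops=2 perimeter=5.802

Straddling triangles (24 of 80):
  (v20,v25,v21) [+-+] → (-2.19387, -1.5115, 0)–(-2.12031, -1.5115, 0.101267)  len=0.1252
  (v21,v25,v26) [+--] → (-2.12031, -1.5115, 0.101267)–(-1.88994, -1.5115, 0.4185)  len=0.3921
  (v21,v26,v22) [+-+] → (-1.88994, -1.5115, 0.4185)–(-1.81594, -1.5115, 0.394449)  len=0.0778
  (v22,v26,v27) [+-+] → (-1.81594, -1.5115, 0.394449)–(-1.5115, -1.5115, 0.295507)  len=0.3201
  (v24,v28,v29) [++-] → (-1.5115, -1.5115, -0.295507)–(-1.88994, -1.5115, -0.4185)  len=0.3979
  (v24,v29,v20) [+-+] → (-1.88994, -1.5115, -0.4185)–(-1.93567, -1.5115, -0.355552)  len=0.0778
  (v20,v29,v25) [+--] → (-1.93567, -1.5115, -0.355552)–(-2.19387, -1.5115, 0)  len=0.4394
  (v26,v31,v27) [--+] → (-1.32526, -1.5115, 0.270436)–(-1.5115, -1.5115, 0.295507)  len=0.1879
  (v27,v31,v32) [+--] → (-1.32526, -1.5115, 0.270436)–(-1.23733, -1.5115, 0.2586)  len=0.0887
  (v27,v32,v28) [+-+] → (-1.23733, -1.5115, 0.2586)–(-1.23733, -1.5115, -0.188541)  len=0.4471
  (v28,v32,v33) [+--] → (-1.23733, -1.5115, -0.188541)–(-1.23733, -1.5115, -0.2586)  len=0.0701
  (v28,v33,v29) [+--] → (-1.23733, -1.5115, -0.2586)–(-1.5115, -1.5115, -0.295507)  len=0.2766
  (v32,v36,v37) [--+] → (1.5115, -1.5115, 0.295507)–(1.23733, -1.5115, 0.2586)  len=0.2766
  (v32,v37,v33) [-+-] → (1.23733, -1.5115, 0.2586)–(1.23733, -1.5115, 0.188541)  len=0.0701
  (v33,v37,v38) [-++] → (1.23733, -1.5115, 0.188541)–(1.23733, -1.5115, -0.2586)  len=0.4471
  (v33,v38,v34) [-+-] → (1.23733, -1.5115, -0.2586)–(1.32526, -1.5115, -0.270436)  len=0.0887
  (v34,v38,v39) [-+-] → (1.32526, -1.5115, -0.270436)–(1.5115, -1.5115, -0.295507)  len=0.1879
  (v35,v0,v36) [-+-] → (2.19387, -1.5115, 0)–(1.93567, -1.5115, 0.355552)  len=0.4394
  (v36,v0,v1) [-++] → (1.93567, -1.5115, 0.355552)–(1.88994, -1.5115, 0.4185)  len=0.0778
  (v36,v1,v37) [-++] → (1.88994, -1.5115, 0.4185)–(1.5115, -1.5115, 0.295507)  len=0.3979
  (v38,v3,v39) [++-] → (1.81594, -1.5115, -0.394449)–(1.5115, -1.5115, -0.295507)  len=0.3201
  (v39,v3,v4) [-++] → (1.81594, -1.5115, -0.394449)–(1.88994, -1.5115, -0.4185)  len=0.0778
  (v39,v4,v35) [-+-] → (1.88994, -1.5115, -0.4185)–(2.12031, -1.5115, -0.101267)  len=0.3921
  (v35,v4,v0) [-++] → (2.12031, -1.5115, -0.101267)–(2.19387, -1.5115, 0)  len=0.1252

Chained into 2 loop(s):
  loop 1: 12 segments, perimeter = 2.9008
  loop 2: 12 segments, perimeter = 2.9008
Total perimeter = 5.802


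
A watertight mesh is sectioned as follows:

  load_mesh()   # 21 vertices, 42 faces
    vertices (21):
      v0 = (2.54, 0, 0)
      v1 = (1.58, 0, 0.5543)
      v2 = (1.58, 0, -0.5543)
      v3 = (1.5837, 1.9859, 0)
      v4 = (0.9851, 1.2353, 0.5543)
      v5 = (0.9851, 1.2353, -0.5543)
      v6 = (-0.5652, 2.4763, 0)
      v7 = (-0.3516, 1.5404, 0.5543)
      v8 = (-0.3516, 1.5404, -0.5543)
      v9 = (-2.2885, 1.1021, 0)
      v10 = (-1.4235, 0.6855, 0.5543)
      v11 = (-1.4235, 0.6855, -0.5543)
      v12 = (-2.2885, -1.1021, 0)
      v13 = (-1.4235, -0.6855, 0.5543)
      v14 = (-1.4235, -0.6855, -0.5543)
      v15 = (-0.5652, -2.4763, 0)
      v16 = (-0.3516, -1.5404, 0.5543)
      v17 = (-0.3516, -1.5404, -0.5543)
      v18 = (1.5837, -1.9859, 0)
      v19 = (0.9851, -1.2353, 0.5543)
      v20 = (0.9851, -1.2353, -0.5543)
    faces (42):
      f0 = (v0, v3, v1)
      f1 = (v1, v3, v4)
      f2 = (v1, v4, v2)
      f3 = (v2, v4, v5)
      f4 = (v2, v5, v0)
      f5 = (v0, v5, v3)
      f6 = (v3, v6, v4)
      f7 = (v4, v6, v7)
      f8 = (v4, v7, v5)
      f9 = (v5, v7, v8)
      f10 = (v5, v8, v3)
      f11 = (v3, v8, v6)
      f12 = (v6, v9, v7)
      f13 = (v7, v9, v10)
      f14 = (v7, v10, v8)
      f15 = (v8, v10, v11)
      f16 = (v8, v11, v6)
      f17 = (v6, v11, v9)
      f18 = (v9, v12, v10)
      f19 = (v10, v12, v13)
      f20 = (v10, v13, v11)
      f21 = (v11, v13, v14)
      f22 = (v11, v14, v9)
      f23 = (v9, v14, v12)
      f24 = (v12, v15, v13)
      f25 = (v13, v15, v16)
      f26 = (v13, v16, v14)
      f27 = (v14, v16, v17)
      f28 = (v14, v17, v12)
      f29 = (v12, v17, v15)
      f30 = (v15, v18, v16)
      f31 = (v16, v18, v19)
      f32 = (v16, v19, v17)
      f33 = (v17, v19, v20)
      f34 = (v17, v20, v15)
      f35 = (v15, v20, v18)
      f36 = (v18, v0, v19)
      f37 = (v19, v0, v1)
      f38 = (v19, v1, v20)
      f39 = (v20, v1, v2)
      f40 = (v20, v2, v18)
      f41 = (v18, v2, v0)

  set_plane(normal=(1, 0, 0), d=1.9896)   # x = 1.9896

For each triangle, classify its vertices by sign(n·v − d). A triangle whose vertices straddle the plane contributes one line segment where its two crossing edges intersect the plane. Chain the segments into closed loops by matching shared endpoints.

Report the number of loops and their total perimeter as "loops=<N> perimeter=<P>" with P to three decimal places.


Straddling triangles (6 of 42):
  (v0,v3,v1) [+--] → (1.9896, 1.14299, 0)–(1.9896, 0, 0.317799)  len=1.1863
  (v2,v5,v0) [--+] → (1.9896, 0.437269, -0.19621)–(1.9896, 0, -0.317799)  len=0.4539
  (v0,v5,v3) [+--] → (1.9896, 0.437269, -0.19621)–(1.9896, 1.14299, 0)  len=0.7325
  (v18,v0,v19) [-+-] → (1.9896, -1.14299, 0)–(1.9896, -0.437269, 0.19621)  len=0.7325
  (v19,v0,v1) [-+-] → (1.9896, -0.437269, 0.19621)–(1.9896, 0, 0.317799)  len=0.4539
  (v18,v2,v0) [--+] → (1.9896, 0, -0.317799)–(1.9896, -1.14299, 0)  len=1.1863

Chained into 1 loop(s):
  loop 1: 6 segments, perimeter = 4.7454
Total perimeter = 4.745

loops=1 perimeter=4.745


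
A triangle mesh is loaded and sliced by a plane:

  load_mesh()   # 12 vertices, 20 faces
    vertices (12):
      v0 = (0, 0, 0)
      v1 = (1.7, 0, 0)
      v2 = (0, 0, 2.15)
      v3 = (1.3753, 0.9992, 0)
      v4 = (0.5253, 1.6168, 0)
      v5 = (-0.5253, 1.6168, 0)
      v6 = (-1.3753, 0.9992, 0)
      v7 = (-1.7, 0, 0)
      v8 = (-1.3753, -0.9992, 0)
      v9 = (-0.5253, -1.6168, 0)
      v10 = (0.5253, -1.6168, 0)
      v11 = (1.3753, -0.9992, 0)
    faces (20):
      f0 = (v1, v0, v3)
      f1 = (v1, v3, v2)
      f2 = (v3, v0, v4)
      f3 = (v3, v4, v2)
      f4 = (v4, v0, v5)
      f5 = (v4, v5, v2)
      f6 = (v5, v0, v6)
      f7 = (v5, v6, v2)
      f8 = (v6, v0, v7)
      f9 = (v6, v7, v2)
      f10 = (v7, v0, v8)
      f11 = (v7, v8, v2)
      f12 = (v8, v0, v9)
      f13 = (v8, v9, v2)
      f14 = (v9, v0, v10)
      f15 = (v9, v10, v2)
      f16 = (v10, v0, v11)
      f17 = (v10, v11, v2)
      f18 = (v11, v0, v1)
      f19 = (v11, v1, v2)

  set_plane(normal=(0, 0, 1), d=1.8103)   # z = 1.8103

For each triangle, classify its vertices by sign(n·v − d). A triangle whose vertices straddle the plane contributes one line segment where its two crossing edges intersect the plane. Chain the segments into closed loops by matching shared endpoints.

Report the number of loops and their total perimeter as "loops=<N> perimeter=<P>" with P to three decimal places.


loops=1 perimeter=1.660

Straddling triangles (10 of 20):
  (v1,v3,v2) [--+] → (0.217297, 0.157874, 1.8103)–(0.2686, 0, 1.8103)  len=0.1660
  (v3,v4,v2) [--+] → (0.0829974, 0.255454, 1.8103)–(0.217297, 0.157874, 1.8103)  len=0.1660
  (v4,v5,v2) [--+] → (-0.0829974, 0.255454, 1.8103)–(0.0829974, 0.255454, 1.8103)  len=0.1660
  (v5,v6,v2) [--+] → (-0.217297, 0.157874, 1.8103)–(-0.0829974, 0.255454, 1.8103)  len=0.1660
  (v6,v7,v2) [--+] → (-0.2686, 0, 1.8103)–(-0.217297, 0.157874, 1.8103)  len=0.1660
  (v7,v8,v2) [--+] → (-0.217297, -0.157874, 1.8103)–(-0.2686, 0, 1.8103)  len=0.1660
  (v8,v9,v2) [--+] → (-0.0829974, -0.255454, 1.8103)–(-0.217297, -0.157874, 1.8103)  len=0.1660
  (v9,v10,v2) [--+] → (0.0829974, -0.255454, 1.8103)–(-0.0829974, -0.255454, 1.8103)  len=0.1660
  (v10,v11,v2) [--+] → (0.217297, -0.157874, 1.8103)–(0.0829974, -0.255454, 1.8103)  len=0.1660
  (v11,v1,v2) [--+] → (0.2686, 0, 1.8103)–(0.217297, -0.157874, 1.8103)  len=0.1660

Chained into 1 loop(s):
  loop 1: 10 segments, perimeter = 1.6600
Total perimeter = 1.660


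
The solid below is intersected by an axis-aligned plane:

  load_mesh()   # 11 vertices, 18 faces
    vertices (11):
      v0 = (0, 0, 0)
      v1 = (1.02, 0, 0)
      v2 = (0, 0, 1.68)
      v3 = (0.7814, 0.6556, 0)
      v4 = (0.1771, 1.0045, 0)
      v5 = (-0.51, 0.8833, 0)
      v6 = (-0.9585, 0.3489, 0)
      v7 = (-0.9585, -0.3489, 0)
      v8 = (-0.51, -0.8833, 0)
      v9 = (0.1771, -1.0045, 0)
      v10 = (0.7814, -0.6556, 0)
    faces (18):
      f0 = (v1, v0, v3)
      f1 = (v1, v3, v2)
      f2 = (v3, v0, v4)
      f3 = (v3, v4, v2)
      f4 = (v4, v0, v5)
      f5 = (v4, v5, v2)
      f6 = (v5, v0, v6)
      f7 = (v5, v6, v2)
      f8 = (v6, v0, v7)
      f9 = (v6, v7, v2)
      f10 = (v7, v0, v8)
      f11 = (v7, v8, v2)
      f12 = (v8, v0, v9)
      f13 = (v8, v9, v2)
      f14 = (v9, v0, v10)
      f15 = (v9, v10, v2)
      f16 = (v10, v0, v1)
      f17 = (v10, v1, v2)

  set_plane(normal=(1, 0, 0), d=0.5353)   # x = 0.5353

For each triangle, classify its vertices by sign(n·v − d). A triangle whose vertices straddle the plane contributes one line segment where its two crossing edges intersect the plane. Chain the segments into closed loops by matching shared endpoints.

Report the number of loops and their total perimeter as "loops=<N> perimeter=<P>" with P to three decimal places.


loops=1 perimeter=3.910

Straddling triangles (8 of 18):
  (v1,v0,v3) [+-+] → (0.5353, 0, 0)–(0.5353, 0.44912, 0)  len=0.4491
  (v1,v3,v2) [++-] → (0.5353, 0.44912, 0.529112)–(0.5353, 0, 0.798329)  len=0.5236
  (v3,v0,v4) [+--] → (0.5353, 0.44912, 0)–(0.5353, 0.797689, 0)  len=0.3486
  (v3,v4,v2) [+--] → (0.5353, 0.797689, 0)–(0.5353, 0.44912, 0.529112)  len=0.6336
  (v9,v0,v10) [--+] → (0.5353, -0.44912, 0)–(0.5353, -0.797689, 0)  len=0.3486
  (v9,v10,v2) [-+-] → (0.5353, -0.797689, 0)–(0.5353, -0.44912, 0.529112)  len=0.6336
  (v10,v0,v1) [+-+] → (0.5353, -0.44912, 0)–(0.5353, 0, 0)  len=0.4491
  (v10,v1,v2) [++-] → (0.5353, 0, 0.798329)–(0.5353, -0.44912, 0.529112)  len=0.5236

Chained into 1 loop(s):
  loop 1: 8 segments, perimeter = 3.9099
Total perimeter = 3.910


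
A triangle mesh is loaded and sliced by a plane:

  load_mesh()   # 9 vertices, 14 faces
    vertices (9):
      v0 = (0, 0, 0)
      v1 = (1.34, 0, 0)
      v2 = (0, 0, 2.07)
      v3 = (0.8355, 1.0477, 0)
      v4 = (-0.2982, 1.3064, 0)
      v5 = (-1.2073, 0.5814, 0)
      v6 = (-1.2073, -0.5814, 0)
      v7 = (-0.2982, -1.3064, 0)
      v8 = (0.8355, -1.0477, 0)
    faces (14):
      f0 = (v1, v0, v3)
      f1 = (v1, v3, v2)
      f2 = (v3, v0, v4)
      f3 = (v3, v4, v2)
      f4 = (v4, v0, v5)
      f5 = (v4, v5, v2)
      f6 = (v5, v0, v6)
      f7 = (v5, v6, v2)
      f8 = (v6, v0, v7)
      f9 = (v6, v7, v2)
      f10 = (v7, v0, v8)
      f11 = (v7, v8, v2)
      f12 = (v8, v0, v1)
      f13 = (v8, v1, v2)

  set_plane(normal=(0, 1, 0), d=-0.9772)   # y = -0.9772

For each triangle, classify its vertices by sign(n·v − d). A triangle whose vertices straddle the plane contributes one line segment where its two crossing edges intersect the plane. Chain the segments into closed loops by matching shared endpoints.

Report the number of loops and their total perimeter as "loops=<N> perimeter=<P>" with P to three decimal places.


Straddling triangles (6 of 14):
  (v6,v0,v7) [++-] → (-0.223057, -0.9772, 0)–(-0.710994, -0.9772, 0)  len=0.4879
  (v6,v7,v2) [+-+] → (-0.710994, -0.9772, 0)–(-0.223057, -0.9772, 0.52162)  len=0.7143
  (v7,v0,v8) [-+-] → (-0.223057, -0.9772, 0)–(0.779279, -0.9772, 0)  len=1.0023
  (v7,v8,v2) [--+] → (0.779279, -0.9772, 0.139291)–(-0.223057, -0.9772, 0.52162)  len=1.0728
  (v8,v0,v1) [-++] → (0.779279, -0.9772, 0)–(0.869448, -0.9772, 0)  len=0.0902
  (v8,v1,v2) [-++] → (0.869448, -0.9772, 0)–(0.779279, -0.9772, 0.139291)  len=0.1659

Chained into 1 loop(s):
  loop 1: 6 segments, perimeter = 3.5334
Total perimeter = 3.533

loops=1 perimeter=3.533


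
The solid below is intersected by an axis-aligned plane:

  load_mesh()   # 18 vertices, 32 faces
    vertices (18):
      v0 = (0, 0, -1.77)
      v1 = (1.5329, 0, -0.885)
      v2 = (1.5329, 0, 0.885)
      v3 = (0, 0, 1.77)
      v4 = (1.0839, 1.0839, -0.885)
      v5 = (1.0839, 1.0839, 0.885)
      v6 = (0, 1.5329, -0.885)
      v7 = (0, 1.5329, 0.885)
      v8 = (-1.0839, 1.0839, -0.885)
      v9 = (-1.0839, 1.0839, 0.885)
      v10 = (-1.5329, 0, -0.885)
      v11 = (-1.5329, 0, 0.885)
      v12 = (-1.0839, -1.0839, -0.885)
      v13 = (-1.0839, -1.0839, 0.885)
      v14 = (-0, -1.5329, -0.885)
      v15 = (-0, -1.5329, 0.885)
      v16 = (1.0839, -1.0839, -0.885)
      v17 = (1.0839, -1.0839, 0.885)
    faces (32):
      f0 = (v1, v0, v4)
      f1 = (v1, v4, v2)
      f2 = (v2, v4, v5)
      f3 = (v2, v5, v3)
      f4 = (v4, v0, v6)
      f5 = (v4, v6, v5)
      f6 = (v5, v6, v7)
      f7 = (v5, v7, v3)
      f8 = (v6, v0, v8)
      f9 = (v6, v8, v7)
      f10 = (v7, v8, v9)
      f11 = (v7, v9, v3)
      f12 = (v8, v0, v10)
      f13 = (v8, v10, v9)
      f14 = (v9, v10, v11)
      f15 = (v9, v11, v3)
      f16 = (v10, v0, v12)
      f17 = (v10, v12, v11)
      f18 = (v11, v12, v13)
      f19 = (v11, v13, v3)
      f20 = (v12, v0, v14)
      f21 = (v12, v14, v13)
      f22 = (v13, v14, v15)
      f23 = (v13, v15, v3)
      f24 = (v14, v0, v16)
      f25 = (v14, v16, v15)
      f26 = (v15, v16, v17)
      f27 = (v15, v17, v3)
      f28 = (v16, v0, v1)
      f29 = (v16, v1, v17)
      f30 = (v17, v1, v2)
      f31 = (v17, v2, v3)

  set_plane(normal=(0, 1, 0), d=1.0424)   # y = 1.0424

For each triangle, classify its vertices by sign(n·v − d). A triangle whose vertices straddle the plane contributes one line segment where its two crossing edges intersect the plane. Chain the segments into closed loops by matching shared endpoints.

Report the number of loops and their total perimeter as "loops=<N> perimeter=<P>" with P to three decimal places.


Straddling triangles (12 of 32):
  (v1,v0,v4) [--+] → (1.0424, 1.0424, -0.918885)–(1.10109, 1.0424, -0.885)  len=0.0678
  (v1,v4,v2) [-+-] → (1.10109, 1.0424, -0.885)–(1.10109, 1.0424, -0.817231)  len=0.0678
  (v2,v4,v5) [-++] → (1.10109, 1.0424, -0.817231)–(1.10109, 1.0424, 0.885)  len=1.7022
  (v2,v5,v3) [-+-] → (1.10109, 1.0424, 0.885)–(1.0424, 1.0424, 0.918885)  len=0.0678
  (v4,v0,v6) [+-+] → (1.0424, 1.0424, -0.918885)–(0, 1.0424, -1.16818)  len=1.0718
  (v5,v7,v3) [++-] → (0, 1.0424, 1.16818)–(1.0424, 1.0424, 0.918885)  len=1.0718
  (v6,v0,v8) [+-+] → (0, 1.0424, -1.16818)–(-1.0424, 1.0424, -0.918885)  len=1.0718
  (v7,v9,v3) [++-] → (-1.0424, 1.0424, 0.918885)–(0, 1.0424, 1.16818)  len=1.0718
  (v8,v0,v10) [+--] → (-1.0424, 1.0424, -0.918885)–(-1.10109, 1.0424, -0.885)  len=0.0678
  (v8,v10,v9) [+-+] → (-1.10109, 1.0424, -0.885)–(-1.10109, 1.0424, 0.817231)  len=1.7022
  (v9,v10,v11) [+--] → (-1.10109, 1.0424, 0.817231)–(-1.10109, 1.0424, 0.885)  len=0.0678
  (v9,v11,v3) [+--] → (-1.10109, 1.0424, 0.885)–(-1.0424, 1.0424, 0.918885)  len=0.0678

Chained into 1 loop(s):
  loop 1: 12 segments, perimeter = 8.0983
Total perimeter = 8.098

loops=1 perimeter=8.098


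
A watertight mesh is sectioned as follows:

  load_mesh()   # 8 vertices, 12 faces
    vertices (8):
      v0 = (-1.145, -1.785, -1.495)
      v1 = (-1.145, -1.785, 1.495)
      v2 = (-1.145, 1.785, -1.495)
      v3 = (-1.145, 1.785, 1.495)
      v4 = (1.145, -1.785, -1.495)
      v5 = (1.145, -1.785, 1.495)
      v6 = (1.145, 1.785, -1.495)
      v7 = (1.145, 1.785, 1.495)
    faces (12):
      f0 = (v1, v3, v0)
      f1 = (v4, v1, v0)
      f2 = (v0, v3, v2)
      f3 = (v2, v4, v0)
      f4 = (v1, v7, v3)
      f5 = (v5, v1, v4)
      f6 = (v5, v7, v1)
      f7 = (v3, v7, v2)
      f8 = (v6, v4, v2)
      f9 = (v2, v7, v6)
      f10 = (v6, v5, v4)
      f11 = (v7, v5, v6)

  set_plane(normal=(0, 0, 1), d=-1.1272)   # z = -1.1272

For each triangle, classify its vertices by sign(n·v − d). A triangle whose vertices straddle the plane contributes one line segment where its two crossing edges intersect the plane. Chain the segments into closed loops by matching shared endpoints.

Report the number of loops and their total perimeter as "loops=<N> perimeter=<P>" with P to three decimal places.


loops=1 perimeter=11.720

Straddling triangles (8 of 12):
  (v1,v3,v0) [++-] → (-1.145, -1.34585, -1.1272)–(-1.145, -1.785, -1.1272)  len=0.4391
  (v4,v1,v0) [-+-] → (0.863307, -1.785, -1.1272)–(-1.145, -1.785, -1.1272)  len=2.0083
  (v0,v3,v2) [-+-] → (-1.145, -1.34585, -1.1272)–(-1.145, 1.785, -1.1272)  len=3.1309
  (v5,v1,v4) [++-] → (0.863307, -1.785, -1.1272)–(1.145, -1.785, -1.1272)  len=0.2817
  (v3,v7,v2) [++-] → (-0.863307, 1.785, -1.1272)–(-1.145, 1.785, -1.1272)  len=0.2817
  (v2,v7,v6) [-+-] → (-0.863307, 1.785, -1.1272)–(1.145, 1.785, -1.1272)  len=2.0083
  (v6,v5,v4) [-+-] → (1.145, 1.34585, -1.1272)–(1.145, -1.785, -1.1272)  len=3.1309
  (v7,v5,v6) [++-] → (1.145, 1.34585, -1.1272)–(1.145, 1.785, -1.1272)  len=0.4391

Chained into 1 loop(s):
  loop 1: 8 segments, perimeter = 11.7200
Total perimeter = 11.720


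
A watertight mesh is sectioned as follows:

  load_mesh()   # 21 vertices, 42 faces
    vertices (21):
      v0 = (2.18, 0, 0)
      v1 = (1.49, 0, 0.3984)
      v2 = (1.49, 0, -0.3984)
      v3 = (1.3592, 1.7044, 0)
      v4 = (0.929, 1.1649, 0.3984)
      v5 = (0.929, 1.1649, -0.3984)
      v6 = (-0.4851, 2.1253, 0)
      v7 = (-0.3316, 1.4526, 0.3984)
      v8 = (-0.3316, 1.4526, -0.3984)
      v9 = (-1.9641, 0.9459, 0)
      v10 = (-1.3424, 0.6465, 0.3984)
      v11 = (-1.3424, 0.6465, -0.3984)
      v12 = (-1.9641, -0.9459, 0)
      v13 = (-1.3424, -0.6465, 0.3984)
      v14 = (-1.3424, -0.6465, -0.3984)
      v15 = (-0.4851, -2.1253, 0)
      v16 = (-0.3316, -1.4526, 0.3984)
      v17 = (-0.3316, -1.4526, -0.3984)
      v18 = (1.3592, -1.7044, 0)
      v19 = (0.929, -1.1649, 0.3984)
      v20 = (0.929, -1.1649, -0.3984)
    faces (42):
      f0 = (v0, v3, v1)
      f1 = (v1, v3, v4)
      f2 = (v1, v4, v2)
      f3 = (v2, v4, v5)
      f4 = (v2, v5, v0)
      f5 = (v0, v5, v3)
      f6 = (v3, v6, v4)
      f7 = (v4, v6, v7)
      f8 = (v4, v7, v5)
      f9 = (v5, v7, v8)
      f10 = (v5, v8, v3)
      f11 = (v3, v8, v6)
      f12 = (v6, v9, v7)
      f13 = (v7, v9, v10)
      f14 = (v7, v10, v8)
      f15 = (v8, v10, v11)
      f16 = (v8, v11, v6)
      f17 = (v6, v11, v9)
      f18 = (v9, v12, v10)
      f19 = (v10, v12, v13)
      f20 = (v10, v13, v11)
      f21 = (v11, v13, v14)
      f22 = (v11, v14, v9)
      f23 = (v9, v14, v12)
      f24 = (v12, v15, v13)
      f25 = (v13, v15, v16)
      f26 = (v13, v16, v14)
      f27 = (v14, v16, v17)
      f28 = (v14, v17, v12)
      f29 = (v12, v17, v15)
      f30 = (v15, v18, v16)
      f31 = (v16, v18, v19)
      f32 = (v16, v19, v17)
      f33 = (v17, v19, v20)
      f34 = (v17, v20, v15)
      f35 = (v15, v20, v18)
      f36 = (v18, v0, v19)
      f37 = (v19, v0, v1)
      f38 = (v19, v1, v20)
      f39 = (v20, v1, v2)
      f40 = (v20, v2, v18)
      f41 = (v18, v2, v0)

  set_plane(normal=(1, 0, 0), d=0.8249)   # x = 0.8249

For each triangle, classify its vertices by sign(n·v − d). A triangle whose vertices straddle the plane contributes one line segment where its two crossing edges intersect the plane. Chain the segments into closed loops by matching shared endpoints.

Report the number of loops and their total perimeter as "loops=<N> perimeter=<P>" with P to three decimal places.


loops=2 perimeter=4.601

Straddling triangles (12 of 42):
  (v3,v6,v4) [+-+] → (0.8249, 1.82634, 0)–(0.8249, 1.2356, 0.369071)  len=0.6966
  (v4,v6,v7) [+--] → (0.8249, 1.2356, 0.369071)–(0.8249, 1.18866, 0.3984)  len=0.0554
  (v4,v7,v5) [+-+] → (0.8249, 1.18866, 0.3984)–(0.8249, 1.18866, -0.3326)  len=0.7310
  (v5,v7,v8) [+--] → (0.8249, 1.18866, -0.3326)–(0.8249, 1.18866, -0.3984)  len=0.0658
  (v5,v8,v3) [+-+] → (0.8249, 1.18866, -0.3984)–(0.8249, 1.62483, -0.125896)  len=0.5143
  (v3,v8,v6) [+--] → (0.8249, 1.62483, -0.125896)–(0.8249, 1.82634, 0)  len=0.2376
  (v15,v18,v16) [-+-] → (0.8249, -1.82634, 0)–(0.8249, -1.62483, 0.125896)  len=0.2376
  (v16,v18,v19) [-++] → (0.8249, -1.62483, 0.125896)–(0.8249, -1.18866, 0.3984)  len=0.5143
  (v16,v19,v17) [-+-] → (0.8249, -1.18866, 0.3984)–(0.8249, -1.18866, 0.3326)  len=0.0658
  (v17,v19,v20) [-++] → (0.8249, -1.18866, 0.3326)–(0.8249, -1.18866, -0.3984)  len=0.7310
  (v17,v20,v15) [-+-] → (0.8249, -1.18866, -0.3984)–(0.8249, -1.2356, -0.369071)  len=0.0554
  (v15,v20,v18) [-++] → (0.8249, -1.2356, -0.369071)–(0.8249, -1.82634, 0)  len=0.6966

Chained into 2 loop(s):
  loop 1: 6 segments, perimeter = 2.3006
  loop 2: 6 segments, perimeter = 2.3006
Total perimeter = 4.601


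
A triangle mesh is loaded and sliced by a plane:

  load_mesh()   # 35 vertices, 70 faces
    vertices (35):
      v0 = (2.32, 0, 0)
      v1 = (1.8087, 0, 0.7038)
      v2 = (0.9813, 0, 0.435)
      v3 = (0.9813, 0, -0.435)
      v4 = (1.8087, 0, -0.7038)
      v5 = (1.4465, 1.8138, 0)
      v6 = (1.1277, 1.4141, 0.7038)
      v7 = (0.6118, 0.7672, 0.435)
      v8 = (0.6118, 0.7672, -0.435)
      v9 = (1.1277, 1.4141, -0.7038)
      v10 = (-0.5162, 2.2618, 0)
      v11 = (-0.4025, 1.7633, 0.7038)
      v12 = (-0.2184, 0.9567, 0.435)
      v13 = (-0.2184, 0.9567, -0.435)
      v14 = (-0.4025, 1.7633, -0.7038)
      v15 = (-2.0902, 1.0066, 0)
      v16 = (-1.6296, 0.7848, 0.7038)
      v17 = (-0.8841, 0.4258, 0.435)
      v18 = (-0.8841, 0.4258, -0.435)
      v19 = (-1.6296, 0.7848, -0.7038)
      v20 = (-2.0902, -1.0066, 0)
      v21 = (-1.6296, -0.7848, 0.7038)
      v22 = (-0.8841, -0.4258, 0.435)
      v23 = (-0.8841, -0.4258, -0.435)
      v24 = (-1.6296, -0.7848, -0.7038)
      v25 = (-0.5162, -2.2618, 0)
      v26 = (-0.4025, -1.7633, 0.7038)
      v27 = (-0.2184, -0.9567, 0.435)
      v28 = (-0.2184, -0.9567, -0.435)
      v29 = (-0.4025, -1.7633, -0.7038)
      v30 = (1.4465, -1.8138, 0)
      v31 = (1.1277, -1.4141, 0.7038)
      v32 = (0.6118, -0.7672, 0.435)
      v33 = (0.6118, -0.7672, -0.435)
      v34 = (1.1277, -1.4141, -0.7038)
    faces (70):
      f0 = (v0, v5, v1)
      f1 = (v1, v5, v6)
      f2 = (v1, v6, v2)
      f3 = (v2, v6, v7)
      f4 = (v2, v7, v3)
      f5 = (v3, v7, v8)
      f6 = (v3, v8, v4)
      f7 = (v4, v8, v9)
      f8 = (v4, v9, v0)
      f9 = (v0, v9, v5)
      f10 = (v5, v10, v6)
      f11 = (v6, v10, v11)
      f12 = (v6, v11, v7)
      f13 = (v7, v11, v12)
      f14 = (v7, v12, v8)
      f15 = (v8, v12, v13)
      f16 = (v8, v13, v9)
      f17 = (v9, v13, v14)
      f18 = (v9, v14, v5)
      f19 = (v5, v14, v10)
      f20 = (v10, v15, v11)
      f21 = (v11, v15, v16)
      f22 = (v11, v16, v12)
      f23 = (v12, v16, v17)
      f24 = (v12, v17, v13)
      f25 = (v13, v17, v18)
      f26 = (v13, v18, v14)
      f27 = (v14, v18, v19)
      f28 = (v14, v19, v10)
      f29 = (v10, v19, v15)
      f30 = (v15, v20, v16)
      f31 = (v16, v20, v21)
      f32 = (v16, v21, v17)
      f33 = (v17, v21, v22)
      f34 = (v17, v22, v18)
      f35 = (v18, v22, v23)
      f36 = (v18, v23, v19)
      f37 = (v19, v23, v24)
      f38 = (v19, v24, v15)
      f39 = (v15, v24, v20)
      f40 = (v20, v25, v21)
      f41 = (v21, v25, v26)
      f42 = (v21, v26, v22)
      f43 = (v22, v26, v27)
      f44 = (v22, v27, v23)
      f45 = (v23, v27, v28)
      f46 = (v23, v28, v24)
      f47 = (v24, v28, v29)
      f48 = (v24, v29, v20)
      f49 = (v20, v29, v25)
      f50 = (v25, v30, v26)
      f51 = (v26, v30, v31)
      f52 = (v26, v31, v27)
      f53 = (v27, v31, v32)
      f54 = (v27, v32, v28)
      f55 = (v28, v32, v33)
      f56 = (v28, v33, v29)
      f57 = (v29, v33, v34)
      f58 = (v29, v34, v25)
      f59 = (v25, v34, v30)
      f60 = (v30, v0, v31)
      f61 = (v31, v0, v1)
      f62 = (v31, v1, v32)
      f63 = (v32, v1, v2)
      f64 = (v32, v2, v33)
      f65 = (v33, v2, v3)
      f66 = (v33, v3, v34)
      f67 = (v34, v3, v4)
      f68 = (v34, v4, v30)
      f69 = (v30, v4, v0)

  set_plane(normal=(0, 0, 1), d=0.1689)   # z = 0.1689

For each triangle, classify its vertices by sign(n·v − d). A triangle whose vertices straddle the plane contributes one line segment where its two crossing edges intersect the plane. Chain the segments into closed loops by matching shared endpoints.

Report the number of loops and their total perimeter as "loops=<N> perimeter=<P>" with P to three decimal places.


loops=2 perimeter=19.308

Straddling triangles (28 of 70):
  (v0,v5,v1) [--+] → (1.53342, 1.37852, 0.1689)–(2.1973, 0, 0.1689)  len=1.5300
  (v1,v5,v6) [+-+] → (1.53342, 1.37852, 0.1689)–(1.36999, 1.71788, 0.1689)  len=0.3767
  (v2,v7,v3) [++-] → (0.724816, 0.532543, 0.1689)–(0.9813, 0, 0.1689)  len=0.5911
  (v3,v7,v8) [-+-] → (0.724816, 0.532543, 0.1689)–(0.6118, 0.7672, 0.1689)  len=0.2605
  (v5,v10,v6) [--+] → (-0.121692, 2.05837, 0.1689)–(1.36999, 1.71788, 0.1689)  len=1.5301
  (v6,v10,v11) [+-+] → (-0.121692, 2.05837, 0.1689)–(-0.488914, 2.14217, 0.1689)  len=0.3767
  (v7,v12,v8) [++-] → (0.0355267, 0.898739, 0.1689)–(0.6118, 0.7672, 0.1689)  len=0.5911
  (v8,v12,v13) [-+-] → (0.0355267, 0.898739, 0.1689)–(-0.2184, 0.9567, 0.1689)  len=0.2605
  (v10,v15,v11) [--+] → (-1.68518, 1.1882, 0.1689)–(-0.488914, 2.14217, 0.1689)  len=1.5301
  (v11,v15,v16) [+-+] → (-1.68518, 1.1882, 0.1689)–(-1.97966, 0.953372, 0.1689)  len=0.3766
  (v12,v17,v13) [++-] → (-0.680488, 0.588182, 0.1689)–(-0.2184, 0.9567, 0.1689)  len=0.5910
  (v13,v17,v18) [-+-] → (-0.680488, 0.588182, 0.1689)–(-0.8841, 0.4258, 0.1689)  len=0.2604
  (v15,v20,v16) [--+] → (-1.97966, -0.576695, 0.1689)–(-1.97966, 0.953372, 0.1689)  len=1.5301
  (v16,v20,v21) [+-+] → (-1.97966, -0.576695, 0.1689)–(-1.97966, -0.953372, 0.1689)  len=0.3767
  (v17,v22,v18) [++-] → (-0.8841, -0.165328, 0.1689)–(-0.8841, 0.4258, 0.1689)  len=0.5911
  (v18,v22,v23) [-+-] → (-0.8841, -0.165328, 0.1689)–(-0.8841, -0.4258, 0.1689)  len=0.2605
  (v20,v25,v21) [--+] → (-0.783397, -1.90735, 0.1689)–(-1.97966, -0.953372, 0.1689)  len=1.5301
  (v21,v25,v26) [+-+] → (-0.783397, -1.90735, 0.1689)–(-0.488914, -2.14217, 0.1689)  len=0.3766
  (v22,v27,v23) [++-] → (-0.422012, -0.794318, 0.1689)–(-0.8841, -0.4258, 0.1689)  len=0.5910
  (v23,v27,v28) [-+-] → (-0.422012, -0.794318, 0.1689)–(-0.2184, -0.9567, 0.1689)  len=0.2604
  (v25,v30,v26) [--+] → (1.00277, -1.80168, 0.1689)–(-0.488914, -2.14217, 0.1689)  len=1.5301
  (v26,v30,v31) [+-+] → (1.00277, -1.80168, 0.1689)–(1.36999, -1.71788, 0.1689)  len=0.3767
  (v27,v32,v28) [++-] → (0.357873, -0.825161, 0.1689)–(-0.2184, -0.9567, 0.1689)  len=0.5911
  (v28,v32,v33) [-+-] → (0.357873, -0.825161, 0.1689)–(0.6118, -0.7672, 0.1689)  len=0.2605
  (v30,v0,v31) [--+] → (2.03387, -0.33936, 0.1689)–(1.36999, -1.71788, 0.1689)  len=1.5300
  (v31,v0,v1) [+-+] → (2.03387, -0.33936, 0.1689)–(2.1973, 0, 0.1689)  len=0.3767
  (v32,v2,v33) [++-] → (0.868284, -0.234657, 0.1689)–(0.6118, -0.7672, 0.1689)  len=0.5911
  (v33,v2,v3) [-+-] → (0.868284, -0.234657, 0.1689)–(0.9813, 0, 0.1689)  len=0.2605

Chained into 2 loop(s):
  loop 1: 14 segments, perimeter = 13.3470
  loop 2: 14 segments, perimeter = 5.9607
Total perimeter = 19.308
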